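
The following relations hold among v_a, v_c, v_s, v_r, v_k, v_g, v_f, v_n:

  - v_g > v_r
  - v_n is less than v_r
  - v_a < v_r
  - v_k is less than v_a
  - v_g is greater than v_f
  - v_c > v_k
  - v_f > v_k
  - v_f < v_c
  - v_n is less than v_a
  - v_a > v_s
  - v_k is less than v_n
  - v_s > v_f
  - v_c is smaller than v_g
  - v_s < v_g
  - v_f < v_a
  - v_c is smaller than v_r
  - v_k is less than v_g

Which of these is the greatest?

v_k is not greatest since v_k < v_f; v_f is not greatest since v_f < v_s; v_s is not greatest since v_s < v_g; v_c is not greatest since v_c < v_g; v_n is not greatest since v_n < v_r; v_a is not greatest since v_a < v_r; v_r is not greatest since v_r < v_g.
Only v_g has nothing above it, so v_g is the greatest.

v_g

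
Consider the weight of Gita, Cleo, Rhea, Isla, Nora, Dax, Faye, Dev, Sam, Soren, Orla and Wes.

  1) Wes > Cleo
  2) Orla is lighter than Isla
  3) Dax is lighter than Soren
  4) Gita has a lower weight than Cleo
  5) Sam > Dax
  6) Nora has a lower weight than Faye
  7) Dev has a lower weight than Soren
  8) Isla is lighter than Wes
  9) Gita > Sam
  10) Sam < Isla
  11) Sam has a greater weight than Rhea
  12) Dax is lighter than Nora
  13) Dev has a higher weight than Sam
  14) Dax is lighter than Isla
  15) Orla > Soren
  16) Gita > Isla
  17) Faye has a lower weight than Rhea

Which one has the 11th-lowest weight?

Piecing the relations together gives one ordering: Dax < Nora < Faye < Rhea < Sam < Dev < Soren < Orla < Isla < Gita < Cleo < Wes.
Counting 11 from the smallest end gives Cleo.

Cleo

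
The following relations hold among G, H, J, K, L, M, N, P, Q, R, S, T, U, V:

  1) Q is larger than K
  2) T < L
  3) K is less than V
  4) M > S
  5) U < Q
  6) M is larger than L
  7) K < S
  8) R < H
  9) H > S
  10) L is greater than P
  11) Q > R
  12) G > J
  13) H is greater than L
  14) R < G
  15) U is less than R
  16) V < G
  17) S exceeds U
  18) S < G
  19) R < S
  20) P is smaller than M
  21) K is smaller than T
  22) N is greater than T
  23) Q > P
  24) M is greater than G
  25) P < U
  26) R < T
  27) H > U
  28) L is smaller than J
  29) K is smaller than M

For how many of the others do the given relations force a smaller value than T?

4

Directly below T: K, R.
One step further: U (3 so far).
One step further: P (4 so far).
No other element is forced below T by the given relations, so the count is 4.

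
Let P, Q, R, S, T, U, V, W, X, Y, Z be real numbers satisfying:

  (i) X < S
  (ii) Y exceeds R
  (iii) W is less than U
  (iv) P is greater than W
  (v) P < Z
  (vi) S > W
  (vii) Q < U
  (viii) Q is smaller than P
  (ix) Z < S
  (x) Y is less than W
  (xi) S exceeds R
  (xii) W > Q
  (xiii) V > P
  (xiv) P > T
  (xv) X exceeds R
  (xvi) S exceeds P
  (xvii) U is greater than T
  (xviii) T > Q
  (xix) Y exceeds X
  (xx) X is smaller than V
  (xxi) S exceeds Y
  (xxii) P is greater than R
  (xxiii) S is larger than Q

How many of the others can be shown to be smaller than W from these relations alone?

4

From W the given relations immediately reach Y, Q.
From those, R, X — 4 in total.
No other element is forced below W by the given relations, so the count is 4.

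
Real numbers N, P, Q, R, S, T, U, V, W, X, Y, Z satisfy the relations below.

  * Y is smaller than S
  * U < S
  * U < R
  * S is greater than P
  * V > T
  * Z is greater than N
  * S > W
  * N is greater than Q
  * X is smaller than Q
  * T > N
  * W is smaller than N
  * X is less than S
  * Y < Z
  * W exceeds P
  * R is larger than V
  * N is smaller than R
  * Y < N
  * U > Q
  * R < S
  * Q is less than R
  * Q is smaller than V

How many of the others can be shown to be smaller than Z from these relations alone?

6

Directly below Z: Y, N.
One step further: W, Q (4 so far).
One step further: P, X (6 so far).
No other element is forced below Z by the given relations, so the count is 6.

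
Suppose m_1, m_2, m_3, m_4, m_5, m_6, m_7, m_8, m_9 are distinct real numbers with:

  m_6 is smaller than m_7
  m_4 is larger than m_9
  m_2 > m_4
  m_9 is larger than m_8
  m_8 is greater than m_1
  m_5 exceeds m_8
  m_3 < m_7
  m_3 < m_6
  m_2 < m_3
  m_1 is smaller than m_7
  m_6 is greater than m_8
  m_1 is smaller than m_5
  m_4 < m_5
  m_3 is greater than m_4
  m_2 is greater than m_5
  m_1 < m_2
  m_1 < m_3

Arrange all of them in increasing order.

Each adjacent pair is fixed by a given relation: m_1 < m_8; m_8 < m_9; m_9 < m_4; m_4 < m_5; m_5 < m_2; m_2 < m_3; m_3 < m_6; m_6 < m_7. Chaining them end to end gives the full order.

m_1 < m_8 < m_9 < m_4 < m_5 < m_2 < m_3 < m_6 < m_7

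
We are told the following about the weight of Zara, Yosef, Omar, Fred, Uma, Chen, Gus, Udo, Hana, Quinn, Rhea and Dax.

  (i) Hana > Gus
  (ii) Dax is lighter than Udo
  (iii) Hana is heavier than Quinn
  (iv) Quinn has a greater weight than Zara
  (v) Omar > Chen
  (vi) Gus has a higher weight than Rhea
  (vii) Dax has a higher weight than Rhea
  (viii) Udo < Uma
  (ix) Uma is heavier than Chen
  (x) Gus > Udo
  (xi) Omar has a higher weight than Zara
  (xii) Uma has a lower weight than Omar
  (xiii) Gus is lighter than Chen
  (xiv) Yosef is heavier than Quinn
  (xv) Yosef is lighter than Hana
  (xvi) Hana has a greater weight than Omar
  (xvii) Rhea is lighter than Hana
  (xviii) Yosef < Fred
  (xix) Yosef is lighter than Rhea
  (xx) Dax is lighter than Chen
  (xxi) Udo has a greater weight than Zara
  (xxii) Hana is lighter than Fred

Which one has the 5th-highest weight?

Piecing the relations together gives one ordering: Zara < Quinn < Yosef < Rhea < Dax < Udo < Gus < Chen < Uma < Omar < Hana < Fred.
The 5th largest is Chen.

Chen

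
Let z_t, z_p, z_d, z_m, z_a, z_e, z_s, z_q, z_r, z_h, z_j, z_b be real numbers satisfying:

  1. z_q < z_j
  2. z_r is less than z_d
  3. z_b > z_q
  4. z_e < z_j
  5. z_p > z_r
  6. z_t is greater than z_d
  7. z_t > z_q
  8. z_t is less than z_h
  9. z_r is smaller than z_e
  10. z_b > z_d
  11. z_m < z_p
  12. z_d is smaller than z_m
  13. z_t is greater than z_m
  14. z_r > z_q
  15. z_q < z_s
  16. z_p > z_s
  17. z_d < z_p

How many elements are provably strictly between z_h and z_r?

The relations place z_r below z_h. An element lies strictly between them when it is forced above z_r and also forced below z_h.
Above z_r: {z_d, z_e, z_b, z_m, z_t, z_p, z_j}. Below z_h: {z_q, z_d, z_m, z_t}.
Intersection: {z_d, z_m, z_t} — 3.

3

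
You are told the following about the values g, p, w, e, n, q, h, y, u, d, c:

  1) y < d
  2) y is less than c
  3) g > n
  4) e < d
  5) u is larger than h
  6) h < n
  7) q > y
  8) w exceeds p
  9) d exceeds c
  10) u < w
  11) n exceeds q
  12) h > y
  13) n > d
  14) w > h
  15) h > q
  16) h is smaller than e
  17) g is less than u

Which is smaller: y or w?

y < q and q < h give y < h.
With h < e: y < q < h < e.
Then e < d extends the chain to d.
Then d < n extends the chain to n.
With n < g: y < q < h < e < d < n < g.
With g < u: y < q < h < e < d < n < g < u.
Then u < w extends the chain to w.
So y < w; y is the smaller of the two.

y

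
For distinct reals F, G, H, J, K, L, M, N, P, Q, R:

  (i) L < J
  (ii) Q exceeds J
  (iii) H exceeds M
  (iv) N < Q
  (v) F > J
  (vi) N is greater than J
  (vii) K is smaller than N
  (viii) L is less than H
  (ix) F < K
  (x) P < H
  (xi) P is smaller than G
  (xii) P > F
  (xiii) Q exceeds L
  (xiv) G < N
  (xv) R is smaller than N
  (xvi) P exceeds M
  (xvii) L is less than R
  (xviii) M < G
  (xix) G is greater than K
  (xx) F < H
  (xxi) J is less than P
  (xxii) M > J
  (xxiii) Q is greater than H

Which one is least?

Chaining upward from L: directly above it, J, R, H, Q; then F, M, P, N; then K, G.
That covers every other element, and nothing is given below L, so L is the least.

L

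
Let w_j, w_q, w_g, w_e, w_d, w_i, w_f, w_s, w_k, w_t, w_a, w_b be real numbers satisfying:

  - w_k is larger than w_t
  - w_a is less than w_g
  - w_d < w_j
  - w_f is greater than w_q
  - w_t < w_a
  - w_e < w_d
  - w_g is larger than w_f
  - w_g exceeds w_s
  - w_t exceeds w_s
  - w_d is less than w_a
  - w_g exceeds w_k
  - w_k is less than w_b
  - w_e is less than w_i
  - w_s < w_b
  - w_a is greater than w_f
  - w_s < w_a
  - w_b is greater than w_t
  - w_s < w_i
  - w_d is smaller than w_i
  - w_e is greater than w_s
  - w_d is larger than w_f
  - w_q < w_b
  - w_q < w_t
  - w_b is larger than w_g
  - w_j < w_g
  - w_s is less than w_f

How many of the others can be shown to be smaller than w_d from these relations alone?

4

From w_d the given relations immediately reach w_f, w_e.
From those, w_s, w_q — 4 in total.
No other element is forced below w_d by the given relations, so the count is 4.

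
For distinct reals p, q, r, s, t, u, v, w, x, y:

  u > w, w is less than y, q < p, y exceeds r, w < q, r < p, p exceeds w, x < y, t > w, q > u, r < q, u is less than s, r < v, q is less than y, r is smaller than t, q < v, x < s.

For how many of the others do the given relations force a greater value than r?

Directly above r: t, q, p, y, v.
No other element is forced above r by the given relations, so the count is 5.

5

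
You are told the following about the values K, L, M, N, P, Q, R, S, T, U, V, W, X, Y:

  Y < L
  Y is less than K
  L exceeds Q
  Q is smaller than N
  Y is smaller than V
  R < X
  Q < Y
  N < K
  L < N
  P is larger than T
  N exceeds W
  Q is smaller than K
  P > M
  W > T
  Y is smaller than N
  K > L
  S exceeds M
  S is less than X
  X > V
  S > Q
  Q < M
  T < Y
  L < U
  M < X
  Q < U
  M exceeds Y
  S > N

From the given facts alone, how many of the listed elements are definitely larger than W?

4

Directly above W: N.
One step further: S, K (3 so far).
One step further: X (4 so far).
Nothing else is reachable above W; 4 in all.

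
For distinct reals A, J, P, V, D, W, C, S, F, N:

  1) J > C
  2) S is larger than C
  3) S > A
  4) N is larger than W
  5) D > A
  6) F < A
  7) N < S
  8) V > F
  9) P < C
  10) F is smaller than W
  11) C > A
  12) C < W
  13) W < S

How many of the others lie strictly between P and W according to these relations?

The relations place P below W. An element lies strictly between them when it is forced above P and also forced below W.
Above P: {C, J, N, S}. Below W: {F, A, C}.
Intersection: {C} — 1.

1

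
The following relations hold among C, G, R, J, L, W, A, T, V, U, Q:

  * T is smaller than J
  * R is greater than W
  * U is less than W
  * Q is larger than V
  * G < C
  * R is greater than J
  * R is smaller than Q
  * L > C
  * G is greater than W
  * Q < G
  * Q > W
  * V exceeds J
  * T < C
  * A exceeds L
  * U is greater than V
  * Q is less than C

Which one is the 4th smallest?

Chaining the given pairs: T < J < V < U < W < R < Q < G < C < L < A.
The 4th smallest is U.

U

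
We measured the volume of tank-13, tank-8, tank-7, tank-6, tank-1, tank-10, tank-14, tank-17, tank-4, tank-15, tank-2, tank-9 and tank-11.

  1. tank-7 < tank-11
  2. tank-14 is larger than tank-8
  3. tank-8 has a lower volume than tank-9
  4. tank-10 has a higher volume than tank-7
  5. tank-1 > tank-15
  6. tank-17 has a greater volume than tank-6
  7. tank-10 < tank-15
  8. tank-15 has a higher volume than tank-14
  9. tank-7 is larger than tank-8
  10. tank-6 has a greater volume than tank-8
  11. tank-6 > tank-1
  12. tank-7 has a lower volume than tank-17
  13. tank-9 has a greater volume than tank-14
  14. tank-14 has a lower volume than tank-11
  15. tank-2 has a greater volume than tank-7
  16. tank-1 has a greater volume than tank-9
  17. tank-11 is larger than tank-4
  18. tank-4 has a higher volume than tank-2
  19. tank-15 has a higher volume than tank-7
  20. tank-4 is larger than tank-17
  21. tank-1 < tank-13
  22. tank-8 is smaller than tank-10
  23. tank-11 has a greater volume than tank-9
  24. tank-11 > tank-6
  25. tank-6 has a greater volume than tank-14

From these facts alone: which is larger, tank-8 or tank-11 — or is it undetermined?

tank-8 < tank-14 and tank-14 < tank-9 give tank-8 < tank-9.
With tank-9 < tank-1: tank-8 < tank-14 < tank-9 < tank-1.
Then tank-1 < tank-6 extends the chain to tank-6.
Then tank-6 < tank-17 extends the chain to tank-17.
With tank-17 < tank-4: tank-8 < tank-14 < tank-9 < tank-1 < tank-6 < tank-17 < tank-4.
With tank-4 < tank-11: tank-8 < tank-14 < tank-9 < tank-1 < tank-6 < tank-17 < tank-4 < tank-11.
So tank-11 is larger.

tank-11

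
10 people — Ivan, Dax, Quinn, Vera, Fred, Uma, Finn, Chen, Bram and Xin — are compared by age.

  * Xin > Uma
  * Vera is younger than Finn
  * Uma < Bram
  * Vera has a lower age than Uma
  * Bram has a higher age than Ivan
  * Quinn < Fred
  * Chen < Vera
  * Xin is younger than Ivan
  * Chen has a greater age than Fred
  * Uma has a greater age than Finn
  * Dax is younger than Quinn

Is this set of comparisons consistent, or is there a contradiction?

consistent

The single ordering Dax < Quinn < Fred < Chen < Vera < Finn < Uma < Xin < Ivan < Bram satisfies every listed relation, so no contradiction arises.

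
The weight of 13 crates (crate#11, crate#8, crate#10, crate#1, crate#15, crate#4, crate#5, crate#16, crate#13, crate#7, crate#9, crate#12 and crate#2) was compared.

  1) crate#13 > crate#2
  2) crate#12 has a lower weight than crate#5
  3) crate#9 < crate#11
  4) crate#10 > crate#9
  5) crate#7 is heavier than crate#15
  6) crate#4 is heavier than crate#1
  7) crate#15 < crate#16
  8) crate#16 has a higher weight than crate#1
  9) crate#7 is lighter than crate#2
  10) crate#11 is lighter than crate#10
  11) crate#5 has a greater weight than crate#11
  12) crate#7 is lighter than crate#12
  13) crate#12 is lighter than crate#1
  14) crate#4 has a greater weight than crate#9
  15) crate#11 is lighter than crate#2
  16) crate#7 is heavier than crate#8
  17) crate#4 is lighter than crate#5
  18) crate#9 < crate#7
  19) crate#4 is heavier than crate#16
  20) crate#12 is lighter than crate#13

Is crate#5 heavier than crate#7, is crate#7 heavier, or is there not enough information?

Link the given pairs in sequence: crate#7 < crate#12; crate#12 < crate#1; crate#1 < crate#16; crate#16 < crate#4; crate#4 < crate#5.
Together: crate#7 < crate#12 < crate#1 < crate#16 < crate#4 < crate#5.
So crate#5 is heavier.

crate#5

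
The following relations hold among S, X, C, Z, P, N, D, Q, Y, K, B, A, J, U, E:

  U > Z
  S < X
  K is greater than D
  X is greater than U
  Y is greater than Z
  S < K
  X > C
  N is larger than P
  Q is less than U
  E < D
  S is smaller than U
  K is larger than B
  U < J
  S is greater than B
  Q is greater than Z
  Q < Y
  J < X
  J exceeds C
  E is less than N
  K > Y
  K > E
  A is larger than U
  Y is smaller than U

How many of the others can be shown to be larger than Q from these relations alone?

The elements the relations force above Q are Y, U, A, K, J, X — no chain reaches any other.
That is 6.

6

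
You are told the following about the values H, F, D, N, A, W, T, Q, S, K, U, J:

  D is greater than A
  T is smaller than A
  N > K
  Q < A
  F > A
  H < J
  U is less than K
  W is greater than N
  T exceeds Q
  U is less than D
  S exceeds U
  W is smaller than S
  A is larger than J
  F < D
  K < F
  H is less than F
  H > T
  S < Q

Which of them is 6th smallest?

The consecutive relations fix a unique order: U < K < N < W < S < Q < T < H < J < A < F < D.
The 6th smallest is Q.

Q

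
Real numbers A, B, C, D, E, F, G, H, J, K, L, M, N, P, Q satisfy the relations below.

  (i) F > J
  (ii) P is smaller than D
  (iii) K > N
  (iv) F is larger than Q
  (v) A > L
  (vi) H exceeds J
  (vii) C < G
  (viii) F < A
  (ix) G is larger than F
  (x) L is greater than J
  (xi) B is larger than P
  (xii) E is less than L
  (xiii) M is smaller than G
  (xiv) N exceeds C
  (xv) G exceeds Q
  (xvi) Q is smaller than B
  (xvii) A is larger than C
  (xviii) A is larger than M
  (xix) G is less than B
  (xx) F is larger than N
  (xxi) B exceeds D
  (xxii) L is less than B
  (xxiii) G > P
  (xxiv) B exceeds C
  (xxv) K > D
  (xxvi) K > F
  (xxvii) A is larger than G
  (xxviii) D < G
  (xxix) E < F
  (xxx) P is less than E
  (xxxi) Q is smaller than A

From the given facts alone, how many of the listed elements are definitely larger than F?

4

The elements the relations force above F are G, A, B, K — no chain reaches any other.
That is 4.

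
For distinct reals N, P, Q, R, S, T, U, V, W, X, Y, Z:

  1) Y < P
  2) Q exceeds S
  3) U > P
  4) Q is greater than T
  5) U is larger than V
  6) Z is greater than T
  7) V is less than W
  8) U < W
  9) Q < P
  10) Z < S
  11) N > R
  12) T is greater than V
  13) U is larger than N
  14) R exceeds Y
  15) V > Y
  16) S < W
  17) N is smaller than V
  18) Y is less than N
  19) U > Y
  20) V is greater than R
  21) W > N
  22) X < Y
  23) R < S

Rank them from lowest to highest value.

Nothing is placed below X, so it is least; from there X < Y; Y < R; R < N; N < V; V < T; T < Z; Z < S; S < Q; Q < P; P < U; U < W, each given directly.

X < Y < R < N < V < T < Z < S < Q < P < U < W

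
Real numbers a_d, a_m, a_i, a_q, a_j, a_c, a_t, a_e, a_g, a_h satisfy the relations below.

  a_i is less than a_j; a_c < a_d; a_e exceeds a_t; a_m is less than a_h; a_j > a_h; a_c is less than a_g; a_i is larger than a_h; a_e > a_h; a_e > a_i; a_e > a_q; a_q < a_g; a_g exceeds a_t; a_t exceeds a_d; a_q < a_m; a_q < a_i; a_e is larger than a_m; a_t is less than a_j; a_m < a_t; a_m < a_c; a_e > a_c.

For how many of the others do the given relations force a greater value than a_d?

From a_d the given relations immediately reach a_t.
From those, a_e, a_j, a_g — 4 in total.
No other element is forced above a_d by the given relations, so the count is 4.

4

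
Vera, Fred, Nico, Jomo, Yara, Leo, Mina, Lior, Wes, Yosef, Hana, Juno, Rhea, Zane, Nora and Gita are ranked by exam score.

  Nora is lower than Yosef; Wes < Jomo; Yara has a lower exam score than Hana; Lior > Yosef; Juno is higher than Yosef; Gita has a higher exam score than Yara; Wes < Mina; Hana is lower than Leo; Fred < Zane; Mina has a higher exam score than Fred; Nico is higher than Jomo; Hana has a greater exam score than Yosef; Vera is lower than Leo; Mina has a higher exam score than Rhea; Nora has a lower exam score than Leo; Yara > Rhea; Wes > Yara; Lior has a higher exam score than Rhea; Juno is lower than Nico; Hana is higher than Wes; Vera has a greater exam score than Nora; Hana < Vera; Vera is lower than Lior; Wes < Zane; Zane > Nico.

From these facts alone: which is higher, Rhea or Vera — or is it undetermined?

Vera

The relevant relations are Rhea < Yara; Yara < Wes; Wes < Hana; Hana < Vera.
Together: Rhea < Yara < Wes < Hana < Vera.
So Vera is higher.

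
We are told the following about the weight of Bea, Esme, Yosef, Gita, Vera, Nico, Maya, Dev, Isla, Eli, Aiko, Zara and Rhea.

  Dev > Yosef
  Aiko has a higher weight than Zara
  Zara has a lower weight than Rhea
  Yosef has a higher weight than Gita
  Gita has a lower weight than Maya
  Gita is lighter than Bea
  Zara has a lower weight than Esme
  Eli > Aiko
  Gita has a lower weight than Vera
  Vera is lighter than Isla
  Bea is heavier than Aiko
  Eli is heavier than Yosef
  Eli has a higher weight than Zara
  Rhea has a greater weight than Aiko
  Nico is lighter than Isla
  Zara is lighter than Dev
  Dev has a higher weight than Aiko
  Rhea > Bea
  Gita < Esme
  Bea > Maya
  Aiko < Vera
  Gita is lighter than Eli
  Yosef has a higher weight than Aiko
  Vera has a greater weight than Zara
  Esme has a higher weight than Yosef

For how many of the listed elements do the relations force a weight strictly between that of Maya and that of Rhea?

The relations place Maya below Rhea. An element lies strictly between them when it is forced above Maya and also forced below Rhea.
Above Maya: {Bea}. Below Rhea: {Gita, Zara, Aiko, Bea}.
Intersection: {Bea} — 1.

1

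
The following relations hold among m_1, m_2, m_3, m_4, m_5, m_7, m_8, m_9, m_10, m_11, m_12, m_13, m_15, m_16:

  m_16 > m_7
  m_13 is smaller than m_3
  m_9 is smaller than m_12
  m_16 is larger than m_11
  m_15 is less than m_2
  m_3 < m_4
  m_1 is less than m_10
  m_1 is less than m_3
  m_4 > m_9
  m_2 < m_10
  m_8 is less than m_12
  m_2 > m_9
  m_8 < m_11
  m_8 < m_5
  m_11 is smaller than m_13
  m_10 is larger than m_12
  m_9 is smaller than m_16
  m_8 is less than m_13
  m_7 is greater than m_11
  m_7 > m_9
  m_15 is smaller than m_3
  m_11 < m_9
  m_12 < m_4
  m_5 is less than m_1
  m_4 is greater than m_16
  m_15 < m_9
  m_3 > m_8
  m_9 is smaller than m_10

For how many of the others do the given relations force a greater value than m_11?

9

Directly above m_11: m_9, m_13, m_7, m_16.
One step further: m_12, m_3, m_4, m_2, m_10 (9 so far).
Nothing else is reachable above m_11; 9 in all.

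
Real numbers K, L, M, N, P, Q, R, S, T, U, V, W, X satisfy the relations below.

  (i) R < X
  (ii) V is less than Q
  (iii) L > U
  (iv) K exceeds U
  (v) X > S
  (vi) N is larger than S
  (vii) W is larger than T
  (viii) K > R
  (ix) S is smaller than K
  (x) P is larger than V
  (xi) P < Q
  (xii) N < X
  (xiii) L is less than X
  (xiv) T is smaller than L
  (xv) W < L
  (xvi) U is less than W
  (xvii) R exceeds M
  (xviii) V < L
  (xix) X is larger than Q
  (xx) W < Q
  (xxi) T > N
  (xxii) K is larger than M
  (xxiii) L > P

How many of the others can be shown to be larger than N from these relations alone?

5

The elements the relations force above N are T, W, Q, L, X — no chain reaches any other.
That is 5.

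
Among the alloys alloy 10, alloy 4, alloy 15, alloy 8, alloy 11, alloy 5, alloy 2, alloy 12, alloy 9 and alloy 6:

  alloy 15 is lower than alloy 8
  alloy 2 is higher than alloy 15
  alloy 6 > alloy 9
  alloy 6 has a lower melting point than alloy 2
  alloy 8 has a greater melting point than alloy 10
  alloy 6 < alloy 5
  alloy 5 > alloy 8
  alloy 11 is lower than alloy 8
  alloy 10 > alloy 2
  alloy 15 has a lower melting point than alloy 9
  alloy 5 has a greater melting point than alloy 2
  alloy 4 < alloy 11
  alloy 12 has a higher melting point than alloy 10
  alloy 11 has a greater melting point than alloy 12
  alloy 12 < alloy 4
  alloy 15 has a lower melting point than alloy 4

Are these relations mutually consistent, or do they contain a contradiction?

The single ordering alloy 15 < alloy 9 < alloy 6 < alloy 2 < alloy 10 < alloy 12 < alloy 4 < alloy 11 < alloy 8 < alloy 5 satisfies every listed relation, so no contradiction arises.

consistent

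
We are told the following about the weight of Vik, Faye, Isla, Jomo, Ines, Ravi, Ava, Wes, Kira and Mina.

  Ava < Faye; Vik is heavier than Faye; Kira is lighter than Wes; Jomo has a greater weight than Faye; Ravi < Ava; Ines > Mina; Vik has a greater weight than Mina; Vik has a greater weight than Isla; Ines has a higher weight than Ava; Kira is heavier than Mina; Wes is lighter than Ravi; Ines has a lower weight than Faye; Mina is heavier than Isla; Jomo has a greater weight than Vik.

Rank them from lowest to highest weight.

Isla < Mina < Kira < Wes < Ravi < Ava < Ines < Faye < Vik < Jomo

The consecutive links are each given: Isla < Mina; Mina < Kira; Kira < Wes; Wes < Ravi; Ravi < Ava; Ava < Ines; Ines < Faye; Faye < Vik; Vik < Jomo.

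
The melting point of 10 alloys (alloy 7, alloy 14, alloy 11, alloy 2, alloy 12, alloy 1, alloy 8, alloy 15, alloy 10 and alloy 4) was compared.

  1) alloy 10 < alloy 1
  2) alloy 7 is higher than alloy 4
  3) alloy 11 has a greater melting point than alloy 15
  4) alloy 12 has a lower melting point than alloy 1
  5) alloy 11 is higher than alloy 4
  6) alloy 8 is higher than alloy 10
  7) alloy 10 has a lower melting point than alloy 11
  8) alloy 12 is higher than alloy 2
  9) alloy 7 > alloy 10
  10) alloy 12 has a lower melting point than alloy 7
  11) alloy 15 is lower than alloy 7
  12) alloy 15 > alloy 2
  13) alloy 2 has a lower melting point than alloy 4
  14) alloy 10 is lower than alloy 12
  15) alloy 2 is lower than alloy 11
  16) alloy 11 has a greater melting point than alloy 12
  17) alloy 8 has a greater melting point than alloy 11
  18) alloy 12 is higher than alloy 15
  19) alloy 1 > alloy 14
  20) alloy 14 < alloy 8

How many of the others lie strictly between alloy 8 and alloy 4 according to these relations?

1

Chaining upward from alloy 4 reaches: alloy 11, alloy 7.
Chaining downward from alloy 8 reaches: alloy 2, alloy 15, alloy 10, alloy 12, alloy 11, alloy 14.
Strictly between alloy 4 and alloy 8 are those in both lists: alloy 11 — 1 element.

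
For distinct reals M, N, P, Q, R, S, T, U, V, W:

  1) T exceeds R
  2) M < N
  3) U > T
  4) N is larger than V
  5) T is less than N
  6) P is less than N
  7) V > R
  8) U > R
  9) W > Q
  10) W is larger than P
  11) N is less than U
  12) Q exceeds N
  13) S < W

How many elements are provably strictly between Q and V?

1

Chaining upward from V reaches: N, U, W.
Chaining downward from Q reaches: M, R, P, T, N.
Strictly between V and Q are those in both lists: N — 1 element.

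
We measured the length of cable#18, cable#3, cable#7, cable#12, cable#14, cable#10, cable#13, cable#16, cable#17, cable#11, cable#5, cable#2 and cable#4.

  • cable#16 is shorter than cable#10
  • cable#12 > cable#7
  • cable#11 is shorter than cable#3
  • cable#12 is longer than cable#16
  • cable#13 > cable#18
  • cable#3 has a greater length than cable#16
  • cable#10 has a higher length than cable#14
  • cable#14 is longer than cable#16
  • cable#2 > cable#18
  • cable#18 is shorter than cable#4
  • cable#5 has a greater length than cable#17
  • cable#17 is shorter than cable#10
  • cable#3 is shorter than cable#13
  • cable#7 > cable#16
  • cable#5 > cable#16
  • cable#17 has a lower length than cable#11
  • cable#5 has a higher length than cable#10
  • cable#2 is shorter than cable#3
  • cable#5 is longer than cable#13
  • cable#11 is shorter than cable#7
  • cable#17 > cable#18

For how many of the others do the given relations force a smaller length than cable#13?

6

Directly below cable#13: cable#18, cable#3.
One step further: cable#11, cable#16, cable#2 (5 so far).
One step further: cable#17 (6 so far).
No other element is forced below cable#13 by the given relations, so the count is 6.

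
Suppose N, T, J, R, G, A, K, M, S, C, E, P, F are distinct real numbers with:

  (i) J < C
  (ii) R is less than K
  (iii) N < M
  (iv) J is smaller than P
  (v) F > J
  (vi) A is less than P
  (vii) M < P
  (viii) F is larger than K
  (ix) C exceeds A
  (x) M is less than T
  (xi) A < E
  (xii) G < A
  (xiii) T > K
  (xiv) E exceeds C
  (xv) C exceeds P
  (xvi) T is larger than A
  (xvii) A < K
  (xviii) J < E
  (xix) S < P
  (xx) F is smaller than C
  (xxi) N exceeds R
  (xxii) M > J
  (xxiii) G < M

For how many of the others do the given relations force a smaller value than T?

7

The elements the relations force below T are G, R, J, N, A, M, K — no chain reaches any other.
That is 7.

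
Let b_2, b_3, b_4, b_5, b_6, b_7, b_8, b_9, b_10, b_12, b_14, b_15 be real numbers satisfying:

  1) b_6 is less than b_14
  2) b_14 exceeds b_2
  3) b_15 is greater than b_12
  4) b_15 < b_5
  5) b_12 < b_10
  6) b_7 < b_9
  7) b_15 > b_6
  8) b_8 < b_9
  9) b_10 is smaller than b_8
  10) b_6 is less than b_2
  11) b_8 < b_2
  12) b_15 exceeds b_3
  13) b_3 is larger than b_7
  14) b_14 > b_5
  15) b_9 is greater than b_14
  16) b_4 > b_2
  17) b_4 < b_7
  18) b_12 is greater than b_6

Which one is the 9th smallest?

The consecutive relations fix a unique order: b_6 < b_12 < b_10 < b_8 < b_2 < b_4 < b_7 < b_3 < b_15 < b_5 < b_14 < b_9.
Counting 9 from the smallest end gives b_15.

b_15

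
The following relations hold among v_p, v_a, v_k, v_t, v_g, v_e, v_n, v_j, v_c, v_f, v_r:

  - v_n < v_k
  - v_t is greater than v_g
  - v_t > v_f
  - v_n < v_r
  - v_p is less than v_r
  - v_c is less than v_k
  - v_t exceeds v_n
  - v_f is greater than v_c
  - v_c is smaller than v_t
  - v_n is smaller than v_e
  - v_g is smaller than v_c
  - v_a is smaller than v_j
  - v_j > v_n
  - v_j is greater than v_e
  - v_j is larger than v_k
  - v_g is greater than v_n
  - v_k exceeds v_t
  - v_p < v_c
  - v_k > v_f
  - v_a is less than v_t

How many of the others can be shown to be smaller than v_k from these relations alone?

Directly below v_k: v_n, v_c, v_f, v_t.
One step further: v_g, v_a, v_p (7 so far).
Nothing else is reachable below v_k; 7 in all.

7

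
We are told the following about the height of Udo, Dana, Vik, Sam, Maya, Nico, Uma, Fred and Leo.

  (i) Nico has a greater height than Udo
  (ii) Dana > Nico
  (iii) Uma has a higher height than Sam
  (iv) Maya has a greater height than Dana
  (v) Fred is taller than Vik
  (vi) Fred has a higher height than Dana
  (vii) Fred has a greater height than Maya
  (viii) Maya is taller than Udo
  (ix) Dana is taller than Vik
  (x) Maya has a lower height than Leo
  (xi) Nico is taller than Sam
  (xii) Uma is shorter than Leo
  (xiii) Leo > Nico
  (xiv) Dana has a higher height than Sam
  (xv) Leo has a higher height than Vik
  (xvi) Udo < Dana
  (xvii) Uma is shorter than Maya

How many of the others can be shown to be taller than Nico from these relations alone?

4

From Nico the given relations immediately reach Dana, Leo.
From those, Maya, Fred — 4 in total.
No other element is forced above Nico by the given relations, so the count is 4.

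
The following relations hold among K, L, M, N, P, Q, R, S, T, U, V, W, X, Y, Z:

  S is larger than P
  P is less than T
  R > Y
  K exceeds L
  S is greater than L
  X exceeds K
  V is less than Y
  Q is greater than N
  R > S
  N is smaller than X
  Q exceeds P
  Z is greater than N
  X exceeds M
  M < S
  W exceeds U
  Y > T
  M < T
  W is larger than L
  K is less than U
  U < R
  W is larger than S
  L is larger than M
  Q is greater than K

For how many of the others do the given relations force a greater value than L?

The elements the relations force above L are K, U, X, S, W, R, Q — no chain reaches any other.
That is 7.

7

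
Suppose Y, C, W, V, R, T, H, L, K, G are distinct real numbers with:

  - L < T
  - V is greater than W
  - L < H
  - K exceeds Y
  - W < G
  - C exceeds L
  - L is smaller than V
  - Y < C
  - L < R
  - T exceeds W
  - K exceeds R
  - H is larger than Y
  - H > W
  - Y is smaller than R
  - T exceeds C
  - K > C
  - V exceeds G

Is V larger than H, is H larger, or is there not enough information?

Following every chain through H: below H we get Y, W, L.
V is not reached, and no chain runs the other way from V to H.
So the given relations leave the order of H and V undetermined.

undetermined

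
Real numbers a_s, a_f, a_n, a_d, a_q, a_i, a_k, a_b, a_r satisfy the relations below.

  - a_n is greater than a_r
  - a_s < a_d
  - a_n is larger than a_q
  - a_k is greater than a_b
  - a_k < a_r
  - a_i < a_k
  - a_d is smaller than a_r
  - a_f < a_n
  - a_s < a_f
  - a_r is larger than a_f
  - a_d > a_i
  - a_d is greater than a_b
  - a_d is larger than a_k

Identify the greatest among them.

a_i is not greatest since a_i < a_k; a_q is not greatest since a_q < a_n; a_b is not greatest since a_b < a_k; a_s is not greatest since a_s < a_f; a_k is not greatest since a_k < a_d; a_f is not greatest since a_f < a_n; a_d is not greatest since a_d < a_r; a_r is not greatest since a_r < a_n.
Only a_n has nothing above it, so a_n is the greatest.

a_n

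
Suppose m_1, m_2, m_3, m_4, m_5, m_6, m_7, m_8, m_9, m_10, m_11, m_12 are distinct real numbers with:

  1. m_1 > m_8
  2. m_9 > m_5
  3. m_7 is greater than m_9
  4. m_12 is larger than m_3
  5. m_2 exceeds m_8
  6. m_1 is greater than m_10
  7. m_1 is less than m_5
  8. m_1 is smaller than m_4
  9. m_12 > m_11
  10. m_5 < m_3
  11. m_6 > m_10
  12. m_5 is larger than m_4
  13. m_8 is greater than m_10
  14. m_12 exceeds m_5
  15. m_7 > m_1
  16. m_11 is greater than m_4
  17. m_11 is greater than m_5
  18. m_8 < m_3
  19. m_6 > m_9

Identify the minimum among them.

m_10

m_8 is not least since m_10 < m_8; m_1 is not least since m_10 < m_1; m_4 is not least since m_1 < m_4; m_5 is not least since m_4 < m_5; m_2 is not least since m_8 < m_2; m_9 is not least since m_5 < m_9; m_11 is not least since m_4 < m_11; m_3 is not least since m_5 < m_3; m_6 is not least since m_10 < m_6; m_12 is not least since m_11 < m_12; m_7 is not least since m_1 < m_7.
Only m_10 has nothing below it, so m_10 is the minimum.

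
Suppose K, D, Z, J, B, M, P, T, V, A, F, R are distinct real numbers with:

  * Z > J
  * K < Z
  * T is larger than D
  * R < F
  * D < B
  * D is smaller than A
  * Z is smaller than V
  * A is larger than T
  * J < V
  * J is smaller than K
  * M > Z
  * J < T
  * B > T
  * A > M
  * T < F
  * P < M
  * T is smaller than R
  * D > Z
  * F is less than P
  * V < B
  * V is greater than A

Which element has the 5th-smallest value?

T

Chaining the given pairs: J < K < Z < D < T < R < F < P < M < A < V < B.
Counting 5 from the smallest end gives T.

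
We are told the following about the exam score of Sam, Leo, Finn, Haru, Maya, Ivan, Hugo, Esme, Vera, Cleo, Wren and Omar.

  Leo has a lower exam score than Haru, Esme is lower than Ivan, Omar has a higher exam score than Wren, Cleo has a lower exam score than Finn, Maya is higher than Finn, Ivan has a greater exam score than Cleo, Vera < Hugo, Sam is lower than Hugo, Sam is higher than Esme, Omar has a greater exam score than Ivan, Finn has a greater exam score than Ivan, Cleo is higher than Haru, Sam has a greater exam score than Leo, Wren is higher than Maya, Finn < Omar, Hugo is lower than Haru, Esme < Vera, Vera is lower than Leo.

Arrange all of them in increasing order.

Esme < Vera < Leo < Sam < Hugo < Haru < Cleo < Ivan < Finn < Maya < Wren < Omar

Nothing is placed below Esme, so it is least; from there Esme < Vera; Vera < Leo; Leo < Sam; Sam < Hugo; Hugo < Haru; Haru < Cleo; Cleo < Ivan; Ivan < Finn; Finn < Maya; Maya < Wren; Wren < Omar, each given directly.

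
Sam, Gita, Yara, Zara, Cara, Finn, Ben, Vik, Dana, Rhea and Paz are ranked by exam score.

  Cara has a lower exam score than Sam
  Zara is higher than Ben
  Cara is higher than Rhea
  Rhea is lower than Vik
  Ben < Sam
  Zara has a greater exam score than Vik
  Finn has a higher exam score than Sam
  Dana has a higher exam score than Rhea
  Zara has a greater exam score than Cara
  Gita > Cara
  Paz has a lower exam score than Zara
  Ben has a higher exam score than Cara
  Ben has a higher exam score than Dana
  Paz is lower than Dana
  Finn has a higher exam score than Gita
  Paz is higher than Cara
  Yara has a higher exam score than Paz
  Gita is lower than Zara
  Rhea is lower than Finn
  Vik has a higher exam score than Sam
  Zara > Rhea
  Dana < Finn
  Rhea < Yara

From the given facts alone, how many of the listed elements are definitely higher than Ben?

4

From Ben the given relations immediately reach Sam, Zara.
From those, Finn, Vik — 4 in total.
Nothing else is reachable above Ben; 4 in all.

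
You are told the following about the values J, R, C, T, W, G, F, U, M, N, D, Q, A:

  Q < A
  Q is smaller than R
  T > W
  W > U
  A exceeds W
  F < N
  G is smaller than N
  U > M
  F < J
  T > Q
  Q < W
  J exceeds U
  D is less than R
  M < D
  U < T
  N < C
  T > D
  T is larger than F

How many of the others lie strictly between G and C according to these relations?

The relations place G below C. An element lies strictly between them when it is forced above G and also forced below C.
Above G: {N}. Below C: {F, N}.
Intersection: {N} — 1.

1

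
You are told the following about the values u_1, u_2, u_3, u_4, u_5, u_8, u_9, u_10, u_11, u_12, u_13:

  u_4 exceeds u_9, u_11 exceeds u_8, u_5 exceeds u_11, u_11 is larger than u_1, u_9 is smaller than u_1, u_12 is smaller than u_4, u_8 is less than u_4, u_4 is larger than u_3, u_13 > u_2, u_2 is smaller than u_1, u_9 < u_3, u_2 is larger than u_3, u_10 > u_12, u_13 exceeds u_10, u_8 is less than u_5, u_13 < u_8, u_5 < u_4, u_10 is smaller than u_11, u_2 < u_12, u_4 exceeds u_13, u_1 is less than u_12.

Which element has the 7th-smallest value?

u_13

Piecing the relations together gives one ordering: u_9 < u_3 < u_2 < u_1 < u_12 < u_10 < u_13 < u_8 < u_11 < u_5 < u_4.
Counting 7 from the smallest end gives u_13.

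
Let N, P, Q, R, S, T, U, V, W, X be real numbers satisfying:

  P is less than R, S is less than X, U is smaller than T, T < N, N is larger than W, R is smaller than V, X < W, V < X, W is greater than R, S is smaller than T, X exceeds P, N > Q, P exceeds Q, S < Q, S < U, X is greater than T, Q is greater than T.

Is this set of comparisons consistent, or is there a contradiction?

The single ordering S < U < T < Q < P < R < V < X < W < N satisfies every listed relation, so no contradiction arises.

consistent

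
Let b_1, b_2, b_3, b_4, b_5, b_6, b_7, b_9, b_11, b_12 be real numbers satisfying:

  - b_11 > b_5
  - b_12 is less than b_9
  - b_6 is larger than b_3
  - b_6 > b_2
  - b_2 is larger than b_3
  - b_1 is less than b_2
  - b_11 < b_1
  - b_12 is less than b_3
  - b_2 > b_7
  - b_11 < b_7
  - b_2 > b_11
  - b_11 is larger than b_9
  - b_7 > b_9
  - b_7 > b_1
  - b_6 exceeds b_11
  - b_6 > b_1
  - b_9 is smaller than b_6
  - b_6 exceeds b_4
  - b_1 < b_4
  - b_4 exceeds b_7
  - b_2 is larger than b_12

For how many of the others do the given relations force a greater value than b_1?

4

The elements the relations force above b_1 are b_7, b_2, b_4, b_6 — no chain reaches any other.
That is 4.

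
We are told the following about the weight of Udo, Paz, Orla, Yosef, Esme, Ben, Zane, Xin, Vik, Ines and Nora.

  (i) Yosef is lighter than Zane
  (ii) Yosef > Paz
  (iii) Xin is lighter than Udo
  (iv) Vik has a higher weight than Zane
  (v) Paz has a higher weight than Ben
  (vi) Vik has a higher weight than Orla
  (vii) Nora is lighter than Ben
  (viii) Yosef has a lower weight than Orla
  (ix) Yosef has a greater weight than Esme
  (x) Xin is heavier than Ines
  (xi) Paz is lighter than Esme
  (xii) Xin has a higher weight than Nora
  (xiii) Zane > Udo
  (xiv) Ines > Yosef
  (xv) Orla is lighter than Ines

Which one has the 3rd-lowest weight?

Paz

The consecutive relations fix a unique order: Nora < Ben < Paz < Esme < Yosef < Orla < Ines < Xin < Udo < Zane < Vik.
Counting 3 from the smallest end gives Paz.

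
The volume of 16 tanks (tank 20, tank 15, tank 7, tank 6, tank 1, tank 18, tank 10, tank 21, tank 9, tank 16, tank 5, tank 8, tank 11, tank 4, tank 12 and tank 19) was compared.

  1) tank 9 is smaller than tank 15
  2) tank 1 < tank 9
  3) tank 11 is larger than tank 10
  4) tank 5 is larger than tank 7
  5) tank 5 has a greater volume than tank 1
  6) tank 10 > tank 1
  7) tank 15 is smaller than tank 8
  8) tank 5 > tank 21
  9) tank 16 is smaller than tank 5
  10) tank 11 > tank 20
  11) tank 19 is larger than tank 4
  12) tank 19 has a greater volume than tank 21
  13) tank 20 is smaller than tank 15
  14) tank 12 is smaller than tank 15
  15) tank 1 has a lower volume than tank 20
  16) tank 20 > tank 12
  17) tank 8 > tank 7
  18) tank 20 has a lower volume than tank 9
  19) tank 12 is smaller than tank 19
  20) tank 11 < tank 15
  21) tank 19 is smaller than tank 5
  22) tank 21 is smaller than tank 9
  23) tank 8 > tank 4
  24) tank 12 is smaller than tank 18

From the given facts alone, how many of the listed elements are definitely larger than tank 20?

4

Directly above tank 20: tank 11, tank 9, tank 15.
One step further: tank 8 (4 so far).
Nothing else is reachable above tank 20; 4 in all.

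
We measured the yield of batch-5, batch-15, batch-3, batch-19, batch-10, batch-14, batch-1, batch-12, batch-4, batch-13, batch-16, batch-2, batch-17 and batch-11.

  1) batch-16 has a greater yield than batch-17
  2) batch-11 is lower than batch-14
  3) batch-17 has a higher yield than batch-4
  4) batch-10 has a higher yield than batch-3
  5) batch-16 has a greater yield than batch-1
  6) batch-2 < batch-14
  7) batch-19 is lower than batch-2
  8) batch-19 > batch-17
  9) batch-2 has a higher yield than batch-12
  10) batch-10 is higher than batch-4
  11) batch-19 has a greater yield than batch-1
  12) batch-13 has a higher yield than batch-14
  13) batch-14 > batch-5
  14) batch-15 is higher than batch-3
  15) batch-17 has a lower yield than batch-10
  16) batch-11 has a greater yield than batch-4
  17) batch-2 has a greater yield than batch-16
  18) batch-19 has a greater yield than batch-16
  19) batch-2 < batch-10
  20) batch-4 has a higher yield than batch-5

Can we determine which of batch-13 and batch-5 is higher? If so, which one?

batch-13

The relevant relations are batch-5 < batch-4; batch-4 < batch-17; batch-17 < batch-16; batch-16 < batch-19; batch-19 < batch-2; batch-2 < batch-14; batch-14 < batch-13.
Chaining these gives batch-5 < batch-4 < batch-17 < batch-16 < batch-19 < batch-2 < batch-14 < batch-13.
So batch-13 is higher.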